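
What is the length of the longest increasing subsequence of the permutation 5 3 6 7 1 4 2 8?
4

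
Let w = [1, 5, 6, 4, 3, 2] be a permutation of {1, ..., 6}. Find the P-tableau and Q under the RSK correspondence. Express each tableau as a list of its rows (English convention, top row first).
Insert each entry of the permutation into P by Schensted row insertion, recording in Q the position of each new cell.

Insert 1: appended to row 1. P = [[1]].
Insert 5: appended to row 1. P = [[1, 5]].
Insert 6: appended to row 1. P = [[1, 5, 6]].
Insert 4: 4 bumps 5 from row 1; 5 starts row 2. P = [[1, 4, 6], [5]].
Insert 3: 3 bumps 4 from row 1; 4 bumps 5 from row 2; 5 starts row 3. P = [[1, 3, 6], [4], [5]].
Insert 2: 2 bumps 3 from row 1; 3 bumps 4 from row 2; 4 bumps 5 from row 3; 5 starts row 4. P = [[1, 2, 6], [3], [4], [5]].

So P = [[1, 2, 6], [3], [4], [5]], Q = [[1, 2, 3], [4], [5], [6]].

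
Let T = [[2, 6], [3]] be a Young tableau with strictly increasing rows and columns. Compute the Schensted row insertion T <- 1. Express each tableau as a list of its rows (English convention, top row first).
In row 1, 1 replaces 2 (the leftmost entry greater than 1); 2 is bumped to row 2. In row 2, 2 replaces 3 (the leftmost entry greater than 2); 3 is bumped to row 3. 3 starts a new row 3. The new tableau is [[1, 6], [2], [3]].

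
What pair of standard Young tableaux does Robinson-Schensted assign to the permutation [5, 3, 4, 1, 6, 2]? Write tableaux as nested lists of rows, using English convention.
Insert each entry of the permutation into P by Schensted row insertion, recording in Q the position of each new cell.

Insert 5: appended to row 1. P = [[5]].
Insert 3: 3 bumps 5 from row 1; 5 starts row 2. P = [[3], [5]].
Insert 4: appended to row 1. P = [[3, 4], [5]].
Insert 1: 1 bumps 3 from row 1; 3 bumps 5 from row 2; 5 starts row 3. P = [[1, 4], [3], [5]].
Insert 6: appended to row 1. P = [[1, 4, 6], [3], [5]].
Insert 2: 2 bumps 4 from row 1; 4 appends to row 2. P = [[1, 2, 6], [3, 4], [5]].

So P = [[1, 2, 6], [3, 4], [5]], Q = [[1, 3, 5], [2, 6], [4]].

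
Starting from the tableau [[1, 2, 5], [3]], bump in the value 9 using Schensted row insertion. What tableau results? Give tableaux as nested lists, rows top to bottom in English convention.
[[1, 2, 5, 9], [3]]

9 is larger than every entry of row 1, so it is appended to row 1. The new tableau is [[1, 2, 5, 9], [3]].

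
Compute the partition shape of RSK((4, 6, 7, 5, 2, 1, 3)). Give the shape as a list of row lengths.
[3, 2, 1, 1]

Row-insert each entry into an empty tableau.

After inserting 4: P = [[4]].
After inserting 6: P = [[4, 6]].
After inserting 7: P = [[4, 6, 7]].
After inserting 5: P = [[4, 5, 7], [6]].
After inserting 2: P = [[2, 5, 7], [4], [6]].
After inserting 1: P = [[1, 5, 7], [2], [4], [6]].
After inserting 3: P = [[1, 3, 7], [2, 5], [4], [6]].

The final insertion tableau P = [[1, 3, 7], [2, 5], [4], [6]] has shape [3, 2, 1, 1].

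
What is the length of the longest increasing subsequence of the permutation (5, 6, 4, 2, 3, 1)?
2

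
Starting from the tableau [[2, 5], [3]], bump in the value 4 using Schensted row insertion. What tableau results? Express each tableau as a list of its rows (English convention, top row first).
[[2, 4], [3, 5]]

In row 1, 4 replaces 5 (the leftmost entry greater than 4); 5 is bumped to row 2. 5 is appended to row 2. The new tableau is [[2, 4], [3, 5]].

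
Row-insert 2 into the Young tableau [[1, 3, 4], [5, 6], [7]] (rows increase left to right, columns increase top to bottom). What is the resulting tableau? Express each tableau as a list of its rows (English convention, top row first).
[[1, 2, 4], [3, 6], [5], [7]]

In row 1, 2 replaces 3 (the leftmost entry greater than 2); 3 is bumped to row 2. In row 2, 3 replaces 5 (the leftmost entry greater than 3); 5 is bumped to row 3. In row 3, 5 replaces 7 (the leftmost entry greater than 5); 7 is bumped to row 4. 7 starts a new row 4. The new tableau is [[1, 2, 4], [3, 6], [5], [7]].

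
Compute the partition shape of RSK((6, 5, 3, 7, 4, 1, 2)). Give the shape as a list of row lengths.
[2, 2, 2, 1]

Row-insert each entry into an empty tableau.

After inserting 6: P = [[6]].
After inserting 5: P = [[5], [6]].
After inserting 3: P = [[3], [5], [6]].
After inserting 7: P = [[3, 7], [5], [6]].
After inserting 4: P = [[3, 4], [5, 7], [6]].
After inserting 1: P = [[1, 4], [3, 7], [5], [6]].
After inserting 2: P = [[1, 2], [3, 4], [5, 7], [6]].

The final insertion tableau P = [[1, 2], [3, 4], [5, 7], [6]] has shape [2, 2, 2, 1].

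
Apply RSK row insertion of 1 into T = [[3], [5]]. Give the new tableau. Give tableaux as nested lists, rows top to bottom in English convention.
In row 1, 1 replaces 3 (the leftmost entry greater than 1); 3 is bumped to row 2. In row 2, 3 replaces 5 (the leftmost entry greater than 3); 5 is bumped to row 3. 5 starts a new row 3. The new tableau is [[1], [3], [5]].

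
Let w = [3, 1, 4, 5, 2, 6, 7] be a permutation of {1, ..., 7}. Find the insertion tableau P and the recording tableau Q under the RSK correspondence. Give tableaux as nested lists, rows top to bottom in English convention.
P = [[1, 2, 5, 6, 7], [3, 4]], Q = [[1, 3, 4, 6, 7], [2, 5]]

Insert each entry of the permutation into P by Schensted row insertion, recording in Q the position of each new cell.

After inserting 3: P = [[3]].
After inserting 1: P = [[1], [3]].
After inserting 4: P = [[1, 4], [3]].
After inserting 5: P = [[1, 4, 5], [3]].
After inserting 2: P = [[1, 2, 5], [3, 4]].
After inserting 6: P = [[1, 2, 5, 6], [3, 4]].
After inserting 7: P = [[1, 2, 5, 6, 7], [3, 4]].

So P = [[1, 2, 5, 6, 7], [3, 4]], Q = [[1, 3, 4, 6, 7], [2, 5]].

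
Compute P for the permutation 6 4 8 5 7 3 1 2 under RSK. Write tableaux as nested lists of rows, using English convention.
After inserting 6: P = [[6]].
After inserting 4: P = [[4], [6]].
After inserting 8: P = [[4, 8], [6]].
After inserting 5: P = [[4, 5], [6, 8]].
After inserting 7: P = [[4, 5, 7], [6, 8]].
After inserting 3: P = [[3, 5, 7], [4, 8], [6]].
After inserting 1: P = [[1, 5, 7], [3, 8], [4], [6]].
After inserting 2: P = [[1, 2, 7], [3, 5], [4, 8], [6]].

So P = [[1, 2, 7], [3, 5], [4, 8], [6]].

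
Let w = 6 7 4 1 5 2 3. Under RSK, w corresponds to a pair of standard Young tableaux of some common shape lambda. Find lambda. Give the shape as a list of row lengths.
Row-insert each entry into an empty tableau.

After inserting 6: P = [[6]].
After inserting 7: P = [[6, 7]].
After inserting 4: P = [[4, 7], [6]].
After inserting 1: P = [[1, 7], [4], [6]].
After inserting 5: P = [[1, 5], [4, 7], [6]].
After inserting 2: P = [[1, 2], [4, 5], [6, 7]].
After inserting 3: P = [[1, 2, 3], [4, 5], [6, 7]].

The final insertion tableau P = [[1, 2, 3], [4, 5], [6, 7]] has shape [3, 2, 2].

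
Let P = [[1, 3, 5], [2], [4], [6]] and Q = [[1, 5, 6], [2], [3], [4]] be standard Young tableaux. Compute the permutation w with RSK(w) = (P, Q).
Reverse the RSK construction: for i from n down to 1, find the cell of Q containing i, remove the entry at that cell from P, and reverse-bump it up through P; the value ejected from row 1 is w(i).

Step i=6: Q has 6 at row 1, column 3; remove that cell from P, ejecting 5. So w(6) = 5. P is now [[1, 3], [2], [4], [6]].
Step i=5: Q has 5 at row 1, column 2; remove that cell from P, ejecting 3. So w(5) = 3. P is now [[1], [2], [4], [6]].
Step i=4: Q has 4 at row 4, column 1; remove 6 from row 4 of P and reverse-bump: 6 enters row 3 and ejects 4; 4 enters row 2 and ejects 2; 2 enters row 1 and ejects 1. So w(4) = 1. P is now [[2], [4], [6]].
Step i=3: Q has 3 at row 3, column 1; remove 6 from row 3 of P and reverse-bump: 6 enters row 2 and ejects 4; 4 enters row 1 and ejects 2. So w(3) = 2. P is now [[4], [6]].
Step i=2: Q has 2 at row 2, column 1; remove 6 from row 2 of P and reverse-bump: 6 enters row 1 and ejects 4. So w(2) = 4. P is now [[6]].
Step i=1: Q has 1 at row 1, column 1; remove that cell from P, ejecting 6. So w(1) = 6. P is now [].

So w = 6 4 2 1 3 5.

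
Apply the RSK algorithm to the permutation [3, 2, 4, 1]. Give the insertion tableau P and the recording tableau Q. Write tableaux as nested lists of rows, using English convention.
P = [[1, 4], [2], [3]], Q = [[1, 3], [2], [4]]

Insert each entry of the permutation into P by Schensted row insertion, recording in Q the position of each new cell.

Insert 3: appended to row 1. P = [[3]].
Insert 2: 2 bumps 3 from row 1; 3 starts row 2. P = [[2], [3]].
Insert 4: appended to row 1. P = [[2, 4], [3]].
Insert 1: 1 bumps 2 from row 1; 2 bumps 3 from row 2; 3 starts row 3. P = [[1, 4], [2], [3]].

So P = [[1, 4], [2], [3]], Q = [[1, 3], [2], [4]].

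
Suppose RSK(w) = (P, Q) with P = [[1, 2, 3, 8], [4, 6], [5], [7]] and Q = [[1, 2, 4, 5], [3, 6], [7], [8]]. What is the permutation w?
1 5 2 7 8 6 4 3

Reverse RSK: for i = n, n-1, ..., 1, locate i in Q, remove the corresponding corner cell from P, and reverse-bump its entry up through P; the value ejected from row 1 is w(i).

So w = 1 5 2 7 8 6 4 3.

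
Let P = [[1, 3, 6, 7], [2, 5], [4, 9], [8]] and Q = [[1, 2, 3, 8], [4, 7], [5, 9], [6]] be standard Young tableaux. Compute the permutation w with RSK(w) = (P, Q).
4 8 9 5 2 1 6 7 3

Reverse the RSK construction: for i from n down to 1, find the cell of Q containing i, remove the entry at that cell from P, and reverse-bump it up through P; the value ejected from row 1 is w(i).

Step i=9: Q has 9 at row 3, column 2; remove 9 from row 3 of P and reverse-bump: 9 enters row 2 and ejects 5; 5 enters row 1 and ejects 3. So w(9) = 3. P is now [[1, 5, 6, 7], [2, 9], [4], [8]].
Step i=8: Q has 8 at row 1, column 4; remove that cell from P, ejecting 7. So w(8) = 7. P is now [[1, 5, 6], [2, 9], [4], [8]].
Step i=7: Q has 7 at row 2, column 2; remove 9 from row 2 of P and reverse-bump: 9 enters row 1 and ejects 6. So w(7) = 6. P is now [[1, 5, 9], [2], [4], [8]].
Step i=6: Q has 6 at row 4, column 1; remove 8 from row 4 of P and reverse-bump: 8 enters row 3 and ejects 4; 4 enters row 2 and ejects 2; 2 enters row 1 and ejects 1. So w(6) = 1. P is now [[2, 5, 9], [4], [8]].
Step i=5: Q has 5 at row 3, column 1; remove 8 from row 3 of P and reverse-bump: 8 enters row 2 and ejects 4; 4 enters row 1 and ejects 2. So w(5) = 2. P is now [[4, 5, 9], [8]].
Step i=4: Q has 4 at row 2, column 1; remove 8 from row 2 of P and reverse-bump: 8 enters row 1 and ejects 5. So w(4) = 5. P is now [[4, 8, 9]].
Step i=3: Q has 3 at row 1, column 3; remove that cell from P, ejecting 9. So w(3) = 9. P is now [[4, 8]].
Step i=2: Q has 2 at row 1, column 2; remove that cell from P, ejecting 8. So w(2) = 8. P is now [[4]].
Step i=1: Q has 1 at row 1, column 1; remove that cell from P, ejecting 4. So w(1) = 4. P is now [].

So w = 4 8 9 5 2 1 6 7 3.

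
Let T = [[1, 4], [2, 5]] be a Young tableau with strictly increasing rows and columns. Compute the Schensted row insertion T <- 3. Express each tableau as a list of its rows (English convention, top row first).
[[1, 3], [2, 4], [5]]

In row 1, 3 replaces 4 (the leftmost entry greater than 3); 4 is bumped to row 2. In row 2, 4 replaces 5 (the leftmost entry greater than 4); 5 is bumped to row 3. 5 starts a new row 3. The new tableau is [[1, 3], [2, 4], [5]].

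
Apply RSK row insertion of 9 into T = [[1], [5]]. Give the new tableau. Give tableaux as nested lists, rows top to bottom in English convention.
9 is larger than every entry of row 1, so it is appended to row 1. The new tableau is [[1, 9], [5]].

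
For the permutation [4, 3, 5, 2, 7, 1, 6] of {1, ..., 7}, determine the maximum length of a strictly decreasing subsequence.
4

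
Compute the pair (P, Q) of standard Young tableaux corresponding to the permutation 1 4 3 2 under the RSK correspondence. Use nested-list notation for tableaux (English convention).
Insert each entry of the permutation into P by Schensted row insertion, recording in Q the position of each new cell.

Insert 1: appended to row 1. P = [[1]].
Insert 4: appended to row 1. P = [[1, 4]].
Insert 3: 3 bumps 4 from row 1; 4 starts row 2. P = [[1, 3], [4]].
Insert 2: 2 bumps 3 from row 1; 3 bumps 4 from row 2; 4 starts row 3. P = [[1, 2], [3], [4]].

So P = [[1, 2], [3], [4]], Q = [[1, 2], [3], [4]].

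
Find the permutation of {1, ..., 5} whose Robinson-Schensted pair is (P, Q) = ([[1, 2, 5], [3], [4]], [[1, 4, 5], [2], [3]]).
Reverse RSK: for i = n, n-1, ..., 1, locate i in Q, remove the corresponding corner cell from P, and reverse-bump its entry up through P; the value ejected from row 1 is w(i).

So w = 4 3 1 2 5.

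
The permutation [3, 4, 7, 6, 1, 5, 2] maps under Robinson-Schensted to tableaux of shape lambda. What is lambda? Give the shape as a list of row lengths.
Row-insert each entry into an empty tableau.

After inserting 3: P = [[3]].
After inserting 4: P = [[3, 4]].
After inserting 7: P = [[3, 4, 7]].
After inserting 6: P = [[3, 4, 6], [7]].
After inserting 1: P = [[1, 4, 6], [3], [7]].
After inserting 5: P = [[1, 4, 5], [3, 6], [7]].
After inserting 2: P = [[1, 2, 5], [3, 4], [6], [7]].

The final insertion tableau P = [[1, 2, 5], [3, 4], [6], [7]] has shape [3, 2, 1, 1].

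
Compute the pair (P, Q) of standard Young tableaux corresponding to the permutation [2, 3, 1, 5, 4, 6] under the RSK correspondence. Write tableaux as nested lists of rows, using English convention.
P = [[1, 3, 4, 6], [2, 5]], Q = [[1, 2, 4, 6], [3, 5]]

Insert each entry of the permutation into P by Schensted row insertion, recording in Q the position of each new cell.

Insert 2: appended to row 1. P = [[2]].
Insert 3: appended to row 1. P = [[2, 3]].
Insert 1: 1 bumps 2 from row 1; 2 starts row 2. P = [[1, 3], [2]].
Insert 5: appended to row 1. P = [[1, 3, 5], [2]].
Insert 4: 4 bumps 5 from row 1; 5 appends to row 2. P = [[1, 3, 4], [2, 5]].
Insert 6: appended to row 1. P = [[1, 3, 4, 6], [2, 5]].

So P = [[1, 3, 4, 6], [2, 5]], Q = [[1, 2, 4, 6], [3, 5]].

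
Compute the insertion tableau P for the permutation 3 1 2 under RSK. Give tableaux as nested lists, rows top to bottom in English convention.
P = [[1, 2], [3]]

Insert 3: appended to row 1. P = [[3]].
Insert 1: 1 bumps 3 from row 1; 3 starts row 2. P = [[1], [3]].
Insert 2: appended to row 1. P = [[1, 2], [3]].

So P = [[1, 2], [3]].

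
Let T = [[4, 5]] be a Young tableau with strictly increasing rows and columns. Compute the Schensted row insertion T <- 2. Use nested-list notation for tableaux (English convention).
In row 1, 2 replaces 4 (the leftmost entry greater than 2); 4 is bumped to row 2. 4 starts a new row 2. The new tableau is [[2, 5], [4]].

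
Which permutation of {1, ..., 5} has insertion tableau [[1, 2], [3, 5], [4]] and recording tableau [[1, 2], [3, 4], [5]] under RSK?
4 5 1 3 2

Reverse the RSK construction: for i from n down to 1, find the cell of Q containing i, remove the entry at that cell from P, and reverse-bump it up through P; the value ejected from row 1 is w(i).

Step i=5: Q has 5 at row 3, column 1; remove 4 from row 3 of P and reverse-bump: 4 enters row 2 and ejects 3; 3 enters row 1 and ejects 2. So w(5) = 2. P is now [[1, 3], [4, 5]].
Step i=4: Q has 4 at row 2, column 2; remove 5 from row 2 of P and reverse-bump: 5 enters row 1 and ejects 3. So w(4) = 3. P is now [[1, 5], [4]].
Step i=3: Q has 3 at row 2, column 1; remove 4 from row 2 of P and reverse-bump: 4 enters row 1 and ejects 1. So w(3) = 1. P is now [[4, 5]].
Step i=2: Q has 2 at row 1, column 2; remove that cell from P, ejecting 5. So w(2) = 5. P is now [[4]].
Step i=1: Q has 1 at row 1, column 1; remove that cell from P, ejecting 4. So w(1) = 4. P is now [].

So w = 4 5 1 3 2.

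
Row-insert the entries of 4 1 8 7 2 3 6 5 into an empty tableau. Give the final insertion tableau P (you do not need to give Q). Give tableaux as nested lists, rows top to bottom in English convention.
P = [[1, 2, 3, 5], [4, 6], [7], [8]]

Insert 4: appended to row 1. P = [[4]].
Insert 1: 1 bumps 4 from row 1; 4 starts row 2. P = [[1], [4]].
Insert 8: appended to row 1. P = [[1, 8], [4]].
Insert 7: 7 bumps 8 from row 1; 8 appends to row 2. P = [[1, 7], [4, 8]].
Insert 2: 2 bumps 7 from row 1; 7 bumps 8 from row 2; 8 starts row 3. P = [[1, 2], [4, 7], [8]].
Insert 3: appended to row 1. P = [[1, 2, 3], [4, 7], [8]].
Insert 6: appended to row 1. P = [[1, 2, 3, 6], [4, 7], [8]].
Insert 5: 5 bumps 6 from row 1; 6 bumps 7 from row 2; 7 bumps 8 from row 3; 8 starts row 4. P = [[1, 2, 3, 5], [4, 6], [7], [8]].

So P = [[1, 2, 3, 5], [4, 6], [7], [8]].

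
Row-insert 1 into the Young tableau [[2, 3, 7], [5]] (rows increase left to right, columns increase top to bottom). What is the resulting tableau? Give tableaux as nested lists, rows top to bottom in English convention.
[[1, 3, 7], [2], [5]]

In row 1, 1 replaces 2 (the leftmost entry greater than 1); 2 is bumped to row 2. In row 2, 2 replaces 5 (the leftmost entry greater than 2); 5 is bumped to row 3. 5 starts a new row 3. The new tableau is [[1, 3, 7], [2], [5]].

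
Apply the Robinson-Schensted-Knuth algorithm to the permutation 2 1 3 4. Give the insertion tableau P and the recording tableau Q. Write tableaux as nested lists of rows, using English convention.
P = [[1, 3, 4], [2]], Q = [[1, 3, 4], [2]]

Insert each entry of the permutation into P by Schensted row insertion, recording in Q the position of each new cell.

Insert 2: appended to row 1. P = [[2]].
Insert 1: 1 bumps 2 from row 1; 2 starts row 2. P = [[1], [2]].
Insert 3: appended to row 1. P = [[1, 3], [2]].
Insert 4: appended to row 1. P = [[1, 3, 4], [2]].

So P = [[1, 3, 4], [2]], Q = [[1, 3, 4], [2]].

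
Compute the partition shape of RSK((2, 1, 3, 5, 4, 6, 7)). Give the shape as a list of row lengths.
RSK row insertion gives P = [[1, 3, 4, 6, 7], [2, 5]], which has shape [5, 2].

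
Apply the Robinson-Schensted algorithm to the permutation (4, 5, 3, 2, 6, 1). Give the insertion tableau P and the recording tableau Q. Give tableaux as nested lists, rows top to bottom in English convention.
P = [[1, 5, 6], [2], [3], [4]], Q = [[1, 2, 5], [3], [4], [6]]

Insert each entry of the permutation into P by Schensted row insertion, recording in Q the position of each new cell.

After inserting 4: P = [[4]].
After inserting 5: P = [[4, 5]].
After inserting 3: P = [[3, 5], [4]].
After inserting 2: P = [[2, 5], [3], [4]].
After inserting 6: P = [[2, 5, 6], [3], [4]].
After inserting 1: P = [[1, 5, 6], [2], [3], [4]].

So P = [[1, 5, 6], [2], [3], [4]], Q = [[1, 2, 5], [3], [4], [6]].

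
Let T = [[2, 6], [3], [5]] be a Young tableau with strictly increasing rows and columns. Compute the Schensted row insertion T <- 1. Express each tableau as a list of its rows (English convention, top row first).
[[1, 6], [2], [3], [5]]

In row 1, 1 replaces 2 (the leftmost entry greater than 1); 2 is bumped to row 2. In row 2, 2 replaces 3 (the leftmost entry greater than 2); 3 is bumped to row 3. In row 3, 3 replaces 5 (the leftmost entry greater than 3); 5 is bumped to row 4. 5 starts a new row 4. The new tableau is [[1, 6], [2], [3], [5]].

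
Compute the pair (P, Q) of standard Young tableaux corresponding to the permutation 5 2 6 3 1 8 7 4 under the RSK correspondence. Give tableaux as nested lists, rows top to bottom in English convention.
P = [[1, 3, 4], [2, 6, 7], [5, 8]], Q = [[1, 3, 6], [2, 4, 7], [5, 8]]

Insert each entry of the permutation into P by Schensted row insertion, recording in Q the position of each new cell.

Insert 5: appended to row 1. P = [[5]].
Insert 2: 2 bumps 5 from row 1; 5 starts row 2. P = [[2], [5]].
Insert 6: appended to row 1. P = [[2, 6], [5]].
Insert 3: 3 bumps 6 from row 1; 6 appends to row 2. P = [[2, 3], [5, 6]].
Insert 1: 1 bumps 2 from row 1; 2 bumps 5 from row 2; 5 starts row 3. P = [[1, 3], [2, 6], [5]].
Insert 8: appended to row 1. P = [[1, 3, 8], [2, 6], [5]].
Insert 7: 7 bumps 8 from row 1; 8 appends to row 2. P = [[1, 3, 7], [2, 6, 8], [5]].
Insert 4: 4 bumps 7 from row 1; 7 bumps 8 from row 2; 8 appends to row 3. P = [[1, 3, 4], [2, 6, 7], [5, 8]].

So P = [[1, 3, 4], [2, 6, 7], [5, 8]], Q = [[1, 3, 6], [2, 4, 7], [5, 8]].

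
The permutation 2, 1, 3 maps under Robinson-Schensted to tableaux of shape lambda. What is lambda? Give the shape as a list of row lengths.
Row-insert each entry into an empty tableau.

After inserting 2: P = [[2]].
After inserting 1: P = [[1], [2]].
After inserting 3: P = [[1, 3], [2]].

The final insertion tableau P = [[1, 3], [2]] has shape [2, 1].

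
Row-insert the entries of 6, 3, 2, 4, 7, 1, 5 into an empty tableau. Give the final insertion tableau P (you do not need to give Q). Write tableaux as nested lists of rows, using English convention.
After inserting 6: P = [[6]].
After inserting 3: P = [[3], [6]].
After inserting 2: P = [[2], [3], [6]].
After inserting 4: P = [[2, 4], [3], [6]].
After inserting 7: P = [[2, 4, 7], [3], [6]].
After inserting 1: P = [[1, 4, 7], [2], [3], [6]].
After inserting 5: P = [[1, 4, 5], [2, 7], [3], [6]].

So P = [[1, 4, 5], [2, 7], [3], [6]].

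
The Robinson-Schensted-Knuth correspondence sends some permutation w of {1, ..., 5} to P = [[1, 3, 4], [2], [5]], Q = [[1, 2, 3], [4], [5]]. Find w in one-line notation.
Reverse RSK: for i = n, n-1, ..., 1, locate i in Q, remove the corresponding corner cell from P, and reverse-bump its entry up through P; the value ejected from row 1 is w(i).

So w = 2 3 5 4 1.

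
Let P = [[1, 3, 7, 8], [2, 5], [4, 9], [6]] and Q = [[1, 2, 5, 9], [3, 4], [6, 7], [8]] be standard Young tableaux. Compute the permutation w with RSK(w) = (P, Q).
6 9 4 5 7 2 3 1 8

Reverse RSK: for i = n, n-1, ..., 1, locate i in Q, remove the corresponding corner cell from P, and reverse-bump its entry up through P; the value ejected from row 1 is w(i).

So w = 6 9 4 5 7 2 3 1 8.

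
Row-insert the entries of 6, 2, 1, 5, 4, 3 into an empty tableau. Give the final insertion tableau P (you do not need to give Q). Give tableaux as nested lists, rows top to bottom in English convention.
P = [[1, 3], [2, 4], [5], [6]]

Insert 6: appended to row 1. P = [[6]].
Insert 2: 2 bumps 6 from row 1; 6 starts row 2. P = [[2], [6]].
Insert 1: 1 bumps 2 from row 1; 2 bumps 6 from row 2; 6 starts row 3. P = [[1], [2], [6]].
Insert 5: appended to row 1. P = [[1, 5], [2], [6]].
Insert 4: 4 bumps 5 from row 1; 5 appends to row 2. P = [[1, 4], [2, 5], [6]].
Insert 3: 3 bumps 4 from row 1; 4 bumps 5 from row 2; 5 bumps 6 from row 3; 6 starts row 4. P = [[1, 3], [2, 4], [5], [6]].

So P = [[1, 3], [2, 4], [5], [6]].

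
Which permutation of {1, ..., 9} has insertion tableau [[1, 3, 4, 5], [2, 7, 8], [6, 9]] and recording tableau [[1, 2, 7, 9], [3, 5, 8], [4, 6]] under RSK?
Reverse the RSK construction: for i from n down to 1, find the cell of Q containing i, remove the entry at that cell from P, and reverse-bump it up through P; the value ejected from row 1 is w(i).

Step i=9: Q has 9 at row 1, column 4; remove that cell from P, ejecting 5. So w(9) = 5. P is now [[1, 3, 4], [2, 7, 8], [6, 9]].
Step i=8: Q has 8 at row 2, column 3; remove 8 from row 2 of P and reverse-bump: 8 enters row 1 and ejects 4. So w(8) = 4. P is now [[1, 3, 8], [2, 7], [6, 9]].
Step i=7: Q has 7 at row 1, column 3; remove that cell from P, ejecting 8. So w(7) = 8. P is now [[1, 3], [2, 7], [6, 9]].
Step i=6: Q has 6 at row 3, column 2; remove 9 from row 3 of P and reverse-bump: 9 enters row 2 and ejects 7; 7 enters row 1 and ejects 3. So w(6) = 3. P is now [[1, 7], [2, 9], [6]].
Step i=5: Q has 5 at row 2, column 2; remove 9 from row 2 of P and reverse-bump: 9 enters row 1 and ejects 7. So w(5) = 7. P is now [[1, 9], [2], [6]].
Step i=4: Q has 4 at row 3, column 1; remove 6 from row 3 of P and reverse-bump: 6 enters row 2 and ejects 2; 2 enters row 1 and ejects 1. So w(4) = 1. P is now [[2, 9], [6]].
Step i=3: Q has 3 at row 2, column 1; remove 6 from row 2 of P and reverse-bump: 6 enters row 1 and ejects 2. So w(3) = 2. P is now [[6, 9]].
Step i=2: Q has 2 at row 1, column 2; remove that cell from P, ejecting 9. So w(2) = 9. P is now [[6]].
Step i=1: Q has 1 at row 1, column 1; remove that cell from P, ejecting 6. So w(1) = 6. P is now [].

So w = 6 9 2 1 7 3 8 4 5.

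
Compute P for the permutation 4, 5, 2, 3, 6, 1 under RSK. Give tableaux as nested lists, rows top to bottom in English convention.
P = [[1, 3, 6], [2, 5], [4]]

Insert 4: appended to row 1. P = [[4]].
Insert 5: appended to row 1. P = [[4, 5]].
Insert 2: 2 bumps 4 from row 1; 4 starts row 2. P = [[2, 5], [4]].
Insert 3: 3 bumps 5 from row 1; 5 appends to row 2. P = [[2, 3], [4, 5]].
Insert 6: appended to row 1. P = [[2, 3, 6], [4, 5]].
Insert 1: 1 bumps 2 from row 1; 2 bumps 4 from row 2; 4 starts row 3. P = [[1, 3, 6], [2, 5], [4]].

So P = [[1, 3, 6], [2, 5], [4]].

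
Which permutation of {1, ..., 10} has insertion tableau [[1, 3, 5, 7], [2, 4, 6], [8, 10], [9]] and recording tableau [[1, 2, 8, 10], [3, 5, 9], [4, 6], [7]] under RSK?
9 10 2 1 8 4 3 6 5 7

Reverse RSK: for i = n, n-1, ..., 1, locate i in Q, remove the corresponding corner cell from P, and reverse-bump its entry up through P; the value ejected from row 1 is w(i).

So w = 9 10 2 1 8 4 3 6 5 7.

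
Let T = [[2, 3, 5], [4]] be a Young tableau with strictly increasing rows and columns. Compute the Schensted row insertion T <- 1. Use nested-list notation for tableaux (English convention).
[[1, 3, 5], [2], [4]]

In row 1, 1 replaces 2 (the leftmost entry greater than 1); 2 is bumped to row 2. In row 2, 2 replaces 4 (the leftmost entry greater than 2); 4 is bumped to row 3. 4 starts a new row 3. The new tableau is [[1, 3, 5], [2], [4]].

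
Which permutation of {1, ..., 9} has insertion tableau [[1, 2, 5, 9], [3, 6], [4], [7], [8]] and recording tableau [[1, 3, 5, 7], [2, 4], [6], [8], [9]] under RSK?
Reverse the RSK construction: for i from n down to 1, find the cell of Q containing i, remove the entry at that cell from P, and reverse-bump it up through P; the value ejected from row 1 is w(i).

Step i=9: Q has 9 at row 5, column 1; remove 8 from row 5 of P and reverse-bump: 8 enters row 4 and ejects 7; 7 enters row 3 and ejects 4; 4 enters row 2 and ejects 3; 3 enters row 1 and ejects 2. So w(9) = 2. P is now [[1, 3, 5, 9], [4, 6], [7], [8]].
Step i=8: Q has 8 at row 4, column 1; remove 8 from row 4 of P and reverse-bump: 8 enters row 3 and ejects 7; 7 enters row 2 and ejects 6; 6 enters row 1 and ejects 5. So w(8) = 5. P is now [[1, 3, 6, 9], [4, 7], [8]].
Step i=7: Q has 7 at row 1, column 4; remove that cell from P, ejecting 9. So w(7) = 9. P is now [[1, 3, 6], [4, 7], [8]].
Step i=6: Q has 6 at row 3, column 1; remove 8 from row 3 of P and reverse-bump: 8 enters row 2 and ejects 7; 7 enters row 1 and ejects 6. So w(6) = 6. P is now [[1, 3, 7], [4, 8]].
Step i=5: Q has 5 at row 1, column 3; remove that cell from P, ejecting 7. So w(5) = 7. P is now [[1, 3], [4, 8]].
Step i=4: Q has 4 at row 2, column 2; remove 8 from row 2 of P and reverse-bump: 8 enters row 1 and ejects 3. So w(4) = 3. P is now [[1, 8], [4]].
Step i=3: Q has 3 at row 1, column 2; remove that cell from P, ejecting 8. So w(3) = 8. P is now [[1], [4]].
Step i=2: Q has 2 at row 2, column 1; remove 4 from row 2 of P and reverse-bump: 4 enters row 1 and ejects 1. So w(2) = 1. P is now [[4]].
Step i=1: Q has 1 at row 1, column 1; remove that cell from P, ejecting 4. So w(1) = 4. P is now [].

So w = 4 1 8 3 7 6 9 5 2.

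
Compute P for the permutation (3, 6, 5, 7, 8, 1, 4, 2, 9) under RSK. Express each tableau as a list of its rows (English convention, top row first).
Insert 3: appended to row 1. P = [[3]].
Insert 6: appended to row 1. P = [[3, 6]].
Insert 5: 5 bumps 6 from row 1; 6 starts row 2. P = [[3, 5], [6]].
Insert 7: appended to row 1. P = [[3, 5, 7], [6]].
Insert 8: appended to row 1. P = [[3, 5, 7, 8], [6]].
Insert 1: 1 bumps 3 from row 1; 3 bumps 6 from row 2; 6 starts row 3. P = [[1, 5, 7, 8], [3], [6]].
Insert 4: 4 bumps 5 from row 1; 5 appends to row 2. P = [[1, 4, 7, 8], [3, 5], [6]].
Insert 2: 2 bumps 4 from row 1; 4 bumps 5 from row 2; 5 bumps 6 from row 3; 6 starts row 4. P = [[1, 2, 7, 8], [3, 4], [5], [6]].
Insert 9: appended to row 1. P = [[1, 2, 7, 8, 9], [3, 4], [5], [6]].

So P = [[1, 2, 7, 8, 9], [3, 4], [5], [6]].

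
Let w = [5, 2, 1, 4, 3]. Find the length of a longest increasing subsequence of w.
2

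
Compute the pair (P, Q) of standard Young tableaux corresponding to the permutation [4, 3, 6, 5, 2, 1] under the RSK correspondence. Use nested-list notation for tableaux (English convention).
Insert each entry of the permutation into P by Schensted row insertion, recording in Q the position of each new cell.

Insert 4: appended to row 1. P = [[4]], Q = [[1]].
Insert 3: 3 bumps 4 from row 1; 4 starts row 2. P = [[3], [4]], Q = [[1], [2]].
Insert 6: appended to row 1. P = [[3, 6], [4]], Q = [[1, 3], [2]].
Insert 5: 5 bumps 6 from row 1; 6 appends to row 2. P = [[3, 5], [4, 6]], Q = [[1, 3], [2, 4]].
Insert 2: 2 bumps 3 from row 1; 3 bumps 4 from row 2; 4 starts row 3. P = [[2, 5], [3, 6], [4]], Q = [[1, 3], [2, 4], [5]].
Insert 1: 1 bumps 2 from row 1; 2 bumps 3 from row 2; 3 bumps 4 from row 3; 4 starts row 4. P = [[1, 5], [2, 6], [3], [4]], Q = [[1, 3], [2, 4], [5], [6]].

So P = [[1, 5], [2, 6], [3], [4]], Q = [[1, 3], [2, 4], [5], [6]].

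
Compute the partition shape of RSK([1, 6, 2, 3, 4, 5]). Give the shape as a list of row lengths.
RSK row insertion gives P = [[1, 2, 3, 4, 5], [6]], which has shape [5, 1].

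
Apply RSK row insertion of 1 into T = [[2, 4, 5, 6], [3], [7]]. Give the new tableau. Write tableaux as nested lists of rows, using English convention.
In row 1, 1 replaces 2 (the leftmost entry greater than 1); 2 is bumped to row 2. In row 2, 2 replaces 3 (the leftmost entry greater than 2); 3 is bumped to row 3. In row 3, 3 replaces 7 (the leftmost entry greater than 3); 7 is bumped to row 4. 7 starts a new row 4. The new tableau is [[1, 4, 5, 6], [2], [3], [7]].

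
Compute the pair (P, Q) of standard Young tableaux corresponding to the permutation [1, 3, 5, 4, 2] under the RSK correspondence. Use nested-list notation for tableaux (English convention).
Insert each entry of the permutation into P by Schensted row insertion, recording in Q the position of each new cell.

Insert 1: appended to row 1. P = [[1]], Q = [[1]].
Insert 3: appended to row 1. P = [[1, 3]], Q = [[1, 2]].
Insert 5: appended to row 1. P = [[1, 3, 5]], Q = [[1, 2, 3]].
Insert 4: 4 bumps 5 from row 1; 5 starts row 2. P = [[1, 3, 4], [5]], Q = [[1, 2, 3], [4]].
Insert 2: 2 bumps 3 from row 1; 3 bumps 5 from row 2; 5 starts row 3. P = [[1, 2, 4], [3], [5]], Q = [[1, 2, 3], [4], [5]].

So P = [[1, 2, 4], [3], [5]], Q = [[1, 2, 3], [4], [5]].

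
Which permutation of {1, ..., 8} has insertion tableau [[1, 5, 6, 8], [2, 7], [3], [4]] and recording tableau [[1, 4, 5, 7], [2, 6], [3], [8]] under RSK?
Reverse the RSK construction: for i from n down to 1, find the cell of Q containing i, remove the entry at that cell from P, and reverse-bump it up through P; the value ejected from row 1 is w(i).

Step i=8: Q has 8 at row 4, column 1; remove 4 from row 4 of P and reverse-bump: 4 enters row 3 and ejects 3; 3 enters row 2 and ejects 2; 2 enters row 1 and ejects 1. So w(8) = 1. P is now [[2, 5, 6, 8], [3, 7], [4]].
Step i=7: Q has 7 at row 1, column 4; remove that cell from P, ejecting 8. So w(7) = 8. P is now [[2, 5, 6], [3, 7], [4]].
Step i=6: Q has 6 at row 2, column 2; remove 7 from row 2 of P and reverse-bump: 7 enters row 1 and ejects 6. So w(6) = 6. P is now [[2, 5, 7], [3], [4]].
Step i=5: Q has 5 at row 1, column 3; remove that cell from P, ejecting 7. So w(5) = 7. P is now [[2, 5], [3], [4]].
Step i=4: Q has 4 at row 1, column 2; remove that cell from P, ejecting 5. So w(4) = 5. P is now [[2], [3], [4]].
Step i=3: Q has 3 at row 3, column 1; remove 4 from row 3 of P and reverse-bump: 4 enters row 2 and ejects 3; 3 enters row 1 and ejects 2. So w(3) = 2. P is now [[3], [4]].
Step i=2: Q has 2 at row 2, column 1; remove 4 from row 2 of P and reverse-bump: 4 enters row 1 and ejects 3. So w(2) = 3. P is now [[4]].
Step i=1: Q has 1 at row 1, column 1; remove that cell from P, ejecting 4. So w(1) = 4. P is now [].

So w = 4 3 2 5 7 6 8 1.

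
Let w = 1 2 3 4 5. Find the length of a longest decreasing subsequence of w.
1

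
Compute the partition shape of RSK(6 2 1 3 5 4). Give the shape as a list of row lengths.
[3, 2, 1]

RSK row insertion gives P = [[1, 3, 4], [2, 5], [6]], which has shape [3, 2, 1].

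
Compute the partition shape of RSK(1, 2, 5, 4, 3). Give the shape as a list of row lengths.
[3, 1, 1]

Row-insert each entry into an empty tableau.

After inserting 1: P = [[1]].
After inserting 2: P = [[1, 2]].
After inserting 5: P = [[1, 2, 5]].
After inserting 4: P = [[1, 2, 4], [5]].
After inserting 3: P = [[1, 2, 3], [4], [5]].

The final insertion tableau P = [[1, 2, 3], [4], [5]] has shape [3, 1, 1].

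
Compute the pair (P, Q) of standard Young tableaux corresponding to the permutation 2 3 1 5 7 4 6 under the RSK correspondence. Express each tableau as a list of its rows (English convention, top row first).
P = [[1, 3, 4, 6], [2, 5, 7]], Q = [[1, 2, 4, 5], [3, 6, 7]]

Insert each entry of the permutation into P by Schensted row insertion, recording in Q the position of each new cell.

Insert 2: appended to row 1. P = [[2]].
Insert 3: appended to row 1. P = [[2, 3]].
Insert 1: 1 bumps 2 from row 1; 2 starts row 2. P = [[1, 3], [2]].
Insert 5: appended to row 1. P = [[1, 3, 5], [2]].
Insert 7: appended to row 1. P = [[1, 3, 5, 7], [2]].
Insert 4: 4 bumps 5 from row 1; 5 appends to row 2. P = [[1, 3, 4, 7], [2, 5]].
Insert 6: 6 bumps 7 from row 1; 7 appends to row 2. P = [[1, 3, 4, 6], [2, 5, 7]].

So P = [[1, 3, 4, 6], [2, 5, 7]], Q = [[1, 2, 4, 5], [3, 6, 7]].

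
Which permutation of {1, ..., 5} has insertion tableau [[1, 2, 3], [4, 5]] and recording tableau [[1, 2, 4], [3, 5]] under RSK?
1 4 2 5 3

Reverse the RSK construction: for i from n down to 1, find the cell of Q containing i, remove the entry at that cell from P, and reverse-bump it up through P; the value ejected from row 1 is w(i).

Step i=5: Q has 5 at row 2, column 2; remove 5 from row 2 of P and reverse-bump: 5 enters row 1 and ejects 3. So w(5) = 3. P is now [[1, 2, 5], [4]].
Step i=4: Q has 4 at row 1, column 3; remove that cell from P, ejecting 5. So w(4) = 5. P is now [[1, 2], [4]].
Step i=3: Q has 3 at row 2, column 1; remove 4 from row 2 of P and reverse-bump: 4 enters row 1 and ejects 2. So w(3) = 2. P is now [[1, 4]].
Step i=2: Q has 2 at row 1, column 2; remove that cell from P, ejecting 4. So w(2) = 4. P is now [[1]].
Step i=1: Q has 1 at row 1, column 1; remove that cell from P, ejecting 1. So w(1) = 1. P is now [].

So w = 1 4 2 5 3.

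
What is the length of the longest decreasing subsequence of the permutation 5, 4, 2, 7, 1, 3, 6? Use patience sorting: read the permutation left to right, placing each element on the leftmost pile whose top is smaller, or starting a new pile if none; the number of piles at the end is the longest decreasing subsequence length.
5: new pile. tops = [5]
4: new pile. tops = [5, 4]
2: new pile. tops = [5, 4, 2]
7: onto pile 1 (replacing 5). tops = [7, 4, 2]
1: new pile. tops = [7, 4, 2, 1]
3: onto pile 3 (replacing 2). tops = [7, 4, 3, 1]
6: onto pile 2 (replacing 4). tops = [7, 6, 3, 1]

4 piles, so the longest decreasing subsequence has length 4.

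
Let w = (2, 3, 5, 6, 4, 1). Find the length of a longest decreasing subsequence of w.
3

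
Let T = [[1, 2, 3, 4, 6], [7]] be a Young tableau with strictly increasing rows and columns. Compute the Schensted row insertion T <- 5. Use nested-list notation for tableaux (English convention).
In row 1, 5 replaces 6 (the leftmost entry greater than 5); 6 is bumped to row 2. In row 2, 6 replaces 7 (the leftmost entry greater than 6); 7 is bumped to row 3. 7 starts a new row 3. The new tableau is [[1, 2, 3, 4, 5], [6], [7]].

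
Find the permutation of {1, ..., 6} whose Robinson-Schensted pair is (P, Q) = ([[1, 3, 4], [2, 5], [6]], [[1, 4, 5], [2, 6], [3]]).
Reverse the RSK construction: for i from n down to 1, find the cell of Q containing i, remove the entry at that cell from P, and reverse-bump it up through P; the value ejected from row 1 is w(i).

Step i=6: Q has 6 at row 2, column 2; remove 5 from row 2 of P and reverse-bump: 5 enters row 1 and ejects 4. So w(6) = 4. P is now [[1, 3, 5], [2], [6]].
Step i=5: Q has 5 at row 1, column 3; remove that cell from P, ejecting 5. So w(5) = 5. P is now [[1, 3], [2], [6]].
Step i=4: Q has 4 at row 1, column 2; remove that cell from P, ejecting 3. So w(4) = 3. P is now [[1], [2], [6]].
Step i=3: Q has 3 at row 3, column 1; remove 6 from row 3 of P and reverse-bump: 6 enters row 2 and ejects 2; 2 enters row 1 and ejects 1. So w(3) = 1. P is now [[2], [6]].
Step i=2: Q has 2 at row 2, column 1; remove 6 from row 2 of P and reverse-bump: 6 enters row 1 and ejects 2. So w(2) = 2. P is now [[6]].
Step i=1: Q has 1 at row 1, column 1; remove that cell from P, ejecting 6. So w(1) = 6. P is now [].

So w = 6 2 1 3 5 4.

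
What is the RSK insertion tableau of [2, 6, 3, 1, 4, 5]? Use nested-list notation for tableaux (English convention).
P = [[1, 3, 4, 5], [2], [6]]

Insert 2: appended to row 1. P = [[2]].
Insert 6: appended to row 1. P = [[2, 6]].
Insert 3: 3 bumps 6 from row 1; 6 starts row 2. P = [[2, 3], [6]].
Insert 1: 1 bumps 2 from row 1; 2 bumps 6 from row 2; 6 starts row 3. P = [[1, 3], [2], [6]].
Insert 4: appended to row 1. P = [[1, 3, 4], [2], [6]].
Insert 5: appended to row 1. P = [[1, 3, 4, 5], [2], [6]].

So P = [[1, 3, 4, 5], [2], [6]].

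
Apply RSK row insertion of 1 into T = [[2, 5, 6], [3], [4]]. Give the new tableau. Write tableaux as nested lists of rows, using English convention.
In row 1, 1 replaces 2 (the leftmost entry greater than 1); 2 is bumped to row 2. In row 2, 2 replaces 3 (the leftmost entry greater than 2); 3 is bumped to row 3. In row 3, 3 replaces 4 (the leftmost entry greater than 3); 4 is bumped to row 4. 4 starts a new row 4. The new tableau is [[1, 5, 6], [2], [3], [4]].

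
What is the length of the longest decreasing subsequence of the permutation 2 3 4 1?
2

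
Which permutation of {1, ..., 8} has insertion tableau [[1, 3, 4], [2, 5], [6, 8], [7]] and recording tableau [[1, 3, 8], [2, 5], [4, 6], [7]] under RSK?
Reverse the RSK construction: for i from n down to 1, find the cell of Q containing i, remove the entry at that cell from P, and reverse-bump it up through P; the value ejected from row 1 is w(i).

Step i=8: Q has 8 at row 1, column 3; remove that cell from P, ejecting 4. So w(8) = 4. P is now [[1, 3], [2, 5], [6, 8], [7]].
Step i=7: Q has 7 at row 4, column 1; remove 7 from row 4 of P and reverse-bump: 7 enters row 3 and ejects 6; 6 enters row 2 and ejects 5; 5 enters row 1 and ejects 3. So w(7) = 3. P is now [[1, 5], [2, 6], [7, 8]].
Step i=6: Q has 6 at row 3, column 2; remove 8 from row 3 of P and reverse-bump: 8 enters row 2 and ejects 6; 6 enters row 1 and ejects 5. So w(6) = 5. P is now [[1, 6], [2, 8], [7]].
Step i=5: Q has 5 at row 2, column 2; remove 8 from row 2 of P and reverse-bump: 8 enters row 1 and ejects 6. So w(5) = 6. P is now [[1, 8], [2], [7]].
Step i=4: Q has 4 at row 3, column 1; remove 7 from row 3 of P and reverse-bump: 7 enters row 2 and ejects 2; 2 enters row 1 and ejects 1. So w(4) = 1. P is now [[2, 8], [7]].
Step i=3: Q has 3 at row 1, column 2; remove that cell from P, ejecting 8. So w(3) = 8. P is now [[2], [7]].
Step i=2: Q has 2 at row 2, column 1; remove 7 from row 2 of P and reverse-bump: 7 enters row 1 and ejects 2. So w(2) = 2. P is now [[7]].
Step i=1: Q has 1 at row 1, column 1; remove that cell from P, ejecting 7. So w(1) = 7. P is now [].

So w = 7 2 8 1 6 5 3 4.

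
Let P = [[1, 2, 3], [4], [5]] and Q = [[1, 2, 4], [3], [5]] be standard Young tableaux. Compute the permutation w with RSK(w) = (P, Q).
Reverse RSK: for i = n, n-1, ..., 1, locate i in Q, remove the corresponding corner cell from P, and reverse-bump its entry up through P; the value ejected from row 1 is w(i).

So w = 1 5 2 4 3.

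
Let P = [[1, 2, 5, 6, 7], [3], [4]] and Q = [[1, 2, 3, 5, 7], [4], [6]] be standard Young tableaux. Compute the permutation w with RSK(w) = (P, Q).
Reverse the RSK construction: for i from n down to 1, find the cell of Q containing i, remove the entry at that cell from P, and reverse-bump it up through P; the value ejected from row 1 is w(i).

Step i=7: Q has 7 at row 1, column 5; remove that cell from P, ejecting 7. So w(7) = 7. P is now [[1, 2, 5, 6], [3], [4]].
Step i=6: Q has 6 at row 3, column 1; remove 4 from row 3 of P and reverse-bump: 4 enters row 2 and ejects 3; 3 enters row 1 and ejects 2. So w(6) = 2. P is now [[1, 3, 5, 6], [4]].
Step i=5: Q has 5 at row 1, column 4; remove that cell from P, ejecting 6. So w(5) = 6. P is now [[1, 3, 5], [4]].
Step i=4: Q has 4 at row 2, column 1; remove 4 from row 2 of P and reverse-bump: 4 enters row 1 and ejects 3. So w(4) = 3. P is now [[1, 4, 5]].
Step i=3: Q has 3 at row 1, column 3; remove that cell from P, ejecting 5. So w(3) = 5. P is now [[1, 4]].
Step i=2: Q has 2 at row 1, column 2; remove that cell from P, ejecting 4. So w(2) = 4. P is now [[1]].
Step i=1: Q has 1 at row 1, column 1; remove that cell from P, ejecting 1. So w(1) = 1. P is now [].

So w = 1 4 5 3 6 2 7.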